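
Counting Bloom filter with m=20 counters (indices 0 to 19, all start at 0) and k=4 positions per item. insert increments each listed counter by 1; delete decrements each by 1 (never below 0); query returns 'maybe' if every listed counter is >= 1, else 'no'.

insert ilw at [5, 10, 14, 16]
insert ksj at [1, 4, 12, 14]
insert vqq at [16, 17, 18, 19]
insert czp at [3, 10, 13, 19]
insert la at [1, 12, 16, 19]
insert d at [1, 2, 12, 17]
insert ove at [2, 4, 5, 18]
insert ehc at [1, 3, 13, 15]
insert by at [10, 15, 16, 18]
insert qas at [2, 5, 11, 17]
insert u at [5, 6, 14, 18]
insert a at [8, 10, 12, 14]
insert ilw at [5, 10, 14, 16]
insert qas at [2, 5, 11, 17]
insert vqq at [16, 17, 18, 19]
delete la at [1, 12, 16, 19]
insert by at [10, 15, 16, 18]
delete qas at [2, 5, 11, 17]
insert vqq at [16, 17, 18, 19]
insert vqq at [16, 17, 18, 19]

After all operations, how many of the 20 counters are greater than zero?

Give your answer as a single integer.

Step 1: insert ilw at [5, 10, 14, 16] -> counters=[0,0,0,0,0,1,0,0,0,0,1,0,0,0,1,0,1,0,0,0]
Step 2: insert ksj at [1, 4, 12, 14] -> counters=[0,1,0,0,1,1,0,0,0,0,1,0,1,0,2,0,1,0,0,0]
Step 3: insert vqq at [16, 17, 18, 19] -> counters=[0,1,0,0,1,1,0,0,0,0,1,0,1,0,2,0,2,1,1,1]
Step 4: insert czp at [3, 10, 13, 19] -> counters=[0,1,0,1,1,1,0,0,0,0,2,0,1,1,2,0,2,1,1,2]
Step 5: insert la at [1, 12, 16, 19] -> counters=[0,2,0,1,1,1,0,0,0,0,2,0,2,1,2,0,3,1,1,3]
Step 6: insert d at [1, 2, 12, 17] -> counters=[0,3,1,1,1,1,0,0,0,0,2,0,3,1,2,0,3,2,1,3]
Step 7: insert ove at [2, 4, 5, 18] -> counters=[0,3,2,1,2,2,0,0,0,0,2,0,3,1,2,0,3,2,2,3]
Step 8: insert ehc at [1, 3, 13, 15] -> counters=[0,4,2,2,2,2,0,0,0,0,2,0,3,2,2,1,3,2,2,3]
Step 9: insert by at [10, 15, 16, 18] -> counters=[0,4,2,2,2,2,0,0,0,0,3,0,3,2,2,2,4,2,3,3]
Step 10: insert qas at [2, 5, 11, 17] -> counters=[0,4,3,2,2,3,0,0,0,0,3,1,3,2,2,2,4,3,3,3]
Step 11: insert u at [5, 6, 14, 18] -> counters=[0,4,3,2,2,4,1,0,0,0,3,1,3,2,3,2,4,3,4,3]
Step 12: insert a at [8, 10, 12, 14] -> counters=[0,4,3,2,2,4,1,0,1,0,4,1,4,2,4,2,4,3,4,3]
Step 13: insert ilw at [5, 10, 14, 16] -> counters=[0,4,3,2,2,5,1,0,1,0,5,1,4,2,5,2,5,3,4,3]
Step 14: insert qas at [2, 5, 11, 17] -> counters=[0,4,4,2,2,6,1,0,1,0,5,2,4,2,5,2,5,4,4,3]
Step 15: insert vqq at [16, 17, 18, 19] -> counters=[0,4,4,2,2,6,1,0,1,0,5,2,4,2,5,2,6,5,5,4]
Step 16: delete la at [1, 12, 16, 19] -> counters=[0,3,4,2,2,6,1,0,1,0,5,2,3,2,5,2,5,5,5,3]
Step 17: insert by at [10, 15, 16, 18] -> counters=[0,3,4,2,2,6,1,0,1,0,6,2,3,2,5,3,6,5,6,3]
Step 18: delete qas at [2, 5, 11, 17] -> counters=[0,3,3,2,2,5,1,0,1,0,6,1,3,2,5,3,6,4,6,3]
Step 19: insert vqq at [16, 17, 18, 19] -> counters=[0,3,3,2,2,5,1,0,1,0,6,1,3,2,5,3,7,5,7,4]
Step 20: insert vqq at [16, 17, 18, 19] -> counters=[0,3,3,2,2,5,1,0,1,0,6,1,3,2,5,3,8,6,8,5]
Final counters=[0,3,3,2,2,5,1,0,1,0,6,1,3,2,5,3,8,6,8,5] -> 17 nonzero

Answer: 17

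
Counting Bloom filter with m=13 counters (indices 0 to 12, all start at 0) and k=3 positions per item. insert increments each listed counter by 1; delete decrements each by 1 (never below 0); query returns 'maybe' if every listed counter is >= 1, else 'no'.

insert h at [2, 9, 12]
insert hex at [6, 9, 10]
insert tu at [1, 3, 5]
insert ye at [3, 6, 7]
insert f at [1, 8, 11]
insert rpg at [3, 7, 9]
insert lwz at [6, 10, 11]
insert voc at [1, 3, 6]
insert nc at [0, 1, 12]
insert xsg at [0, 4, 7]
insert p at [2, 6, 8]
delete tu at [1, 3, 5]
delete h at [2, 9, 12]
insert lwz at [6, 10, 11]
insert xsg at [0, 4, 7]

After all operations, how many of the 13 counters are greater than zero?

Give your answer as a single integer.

Step 1: insert h at [2, 9, 12] -> counters=[0,0,1,0,0,0,0,0,0,1,0,0,1]
Step 2: insert hex at [6, 9, 10] -> counters=[0,0,1,0,0,0,1,0,0,2,1,0,1]
Step 3: insert tu at [1, 3, 5] -> counters=[0,1,1,1,0,1,1,0,0,2,1,0,1]
Step 4: insert ye at [3, 6, 7] -> counters=[0,1,1,2,0,1,2,1,0,2,1,0,1]
Step 5: insert f at [1, 8, 11] -> counters=[0,2,1,2,0,1,2,1,1,2,1,1,1]
Step 6: insert rpg at [3, 7, 9] -> counters=[0,2,1,3,0,1,2,2,1,3,1,1,1]
Step 7: insert lwz at [6, 10, 11] -> counters=[0,2,1,3,0,1,3,2,1,3,2,2,1]
Step 8: insert voc at [1, 3, 6] -> counters=[0,3,1,4,0,1,4,2,1,3,2,2,1]
Step 9: insert nc at [0, 1, 12] -> counters=[1,4,1,4,0,1,4,2,1,3,2,2,2]
Step 10: insert xsg at [0, 4, 7] -> counters=[2,4,1,4,1,1,4,3,1,3,2,2,2]
Step 11: insert p at [2, 6, 8] -> counters=[2,4,2,4,1,1,5,3,2,3,2,2,2]
Step 12: delete tu at [1, 3, 5] -> counters=[2,3,2,3,1,0,5,3,2,3,2,2,2]
Step 13: delete h at [2, 9, 12] -> counters=[2,3,1,3,1,0,5,3,2,2,2,2,1]
Step 14: insert lwz at [6, 10, 11] -> counters=[2,3,1,3,1,0,6,3,2,2,3,3,1]
Step 15: insert xsg at [0, 4, 7] -> counters=[3,3,1,3,2,0,6,4,2,2,3,3,1]
Final counters=[3,3,1,3,2,0,6,4,2,2,3,3,1] -> 12 nonzero

Answer: 12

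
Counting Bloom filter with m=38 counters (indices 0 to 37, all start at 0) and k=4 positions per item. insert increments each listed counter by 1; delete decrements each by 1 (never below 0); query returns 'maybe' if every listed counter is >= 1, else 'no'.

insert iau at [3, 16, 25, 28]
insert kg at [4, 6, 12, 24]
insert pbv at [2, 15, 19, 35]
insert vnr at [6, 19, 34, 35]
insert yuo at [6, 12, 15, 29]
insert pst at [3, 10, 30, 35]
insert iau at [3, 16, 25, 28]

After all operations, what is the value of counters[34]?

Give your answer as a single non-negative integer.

Answer: 1

Derivation:
Step 1: insert iau at [3, 16, 25, 28] -> counters=[0,0,0,1,0,0,0,0,0,0,0,0,0,0,0,0,1,0,0,0,0,0,0,0,0,1,0,0,1,0,0,0,0,0,0,0,0,0]
Step 2: insert kg at [4, 6, 12, 24] -> counters=[0,0,0,1,1,0,1,0,0,0,0,0,1,0,0,0,1,0,0,0,0,0,0,0,1,1,0,0,1,0,0,0,0,0,0,0,0,0]
Step 3: insert pbv at [2, 15, 19, 35] -> counters=[0,0,1,1,1,0,1,0,0,0,0,0,1,0,0,1,1,0,0,1,0,0,0,0,1,1,0,0,1,0,0,0,0,0,0,1,0,0]
Step 4: insert vnr at [6, 19, 34, 35] -> counters=[0,0,1,1,1,0,2,0,0,0,0,0,1,0,0,1,1,0,0,2,0,0,0,0,1,1,0,0,1,0,0,0,0,0,1,2,0,0]
Step 5: insert yuo at [6, 12, 15, 29] -> counters=[0,0,1,1,1,0,3,0,0,0,0,0,2,0,0,2,1,0,0,2,0,0,0,0,1,1,0,0,1,1,0,0,0,0,1,2,0,0]
Step 6: insert pst at [3, 10, 30, 35] -> counters=[0,0,1,2,1,0,3,0,0,0,1,0,2,0,0,2,1,0,0,2,0,0,0,0,1,1,0,0,1,1,1,0,0,0,1,3,0,0]
Step 7: insert iau at [3, 16, 25, 28] -> counters=[0,0,1,3,1,0,3,0,0,0,1,0,2,0,0,2,2,0,0,2,0,0,0,0,1,2,0,0,2,1,1,0,0,0,1,3,0,0]
Final counters=[0,0,1,3,1,0,3,0,0,0,1,0,2,0,0,2,2,0,0,2,0,0,0,0,1,2,0,0,2,1,1,0,0,0,1,3,0,0] -> counters[34]=1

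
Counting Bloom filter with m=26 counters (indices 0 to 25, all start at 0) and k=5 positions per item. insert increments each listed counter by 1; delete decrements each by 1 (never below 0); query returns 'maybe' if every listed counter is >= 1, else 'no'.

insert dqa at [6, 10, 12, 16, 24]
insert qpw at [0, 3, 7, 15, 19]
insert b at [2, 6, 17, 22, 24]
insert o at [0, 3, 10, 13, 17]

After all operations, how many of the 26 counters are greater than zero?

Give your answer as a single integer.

Step 1: insert dqa at [6, 10, 12, 16, 24] -> counters=[0,0,0,0,0,0,1,0,0,0,1,0,1,0,0,0,1,0,0,0,0,0,0,0,1,0]
Step 2: insert qpw at [0, 3, 7, 15, 19] -> counters=[1,0,0,1,0,0,1,1,0,0,1,0,1,0,0,1,1,0,0,1,0,0,0,0,1,0]
Step 3: insert b at [2, 6, 17, 22, 24] -> counters=[1,0,1,1,0,0,2,1,0,0,1,0,1,0,0,1,1,1,0,1,0,0,1,0,2,0]
Step 4: insert o at [0, 3, 10, 13, 17] -> counters=[2,0,1,2,0,0,2,1,0,0,2,0,1,1,0,1,1,2,0,1,0,0,1,0,2,0]
Final counters=[2,0,1,2,0,0,2,1,0,0,2,0,1,1,0,1,1,2,0,1,0,0,1,0,2,0] -> 14 nonzero

Answer: 14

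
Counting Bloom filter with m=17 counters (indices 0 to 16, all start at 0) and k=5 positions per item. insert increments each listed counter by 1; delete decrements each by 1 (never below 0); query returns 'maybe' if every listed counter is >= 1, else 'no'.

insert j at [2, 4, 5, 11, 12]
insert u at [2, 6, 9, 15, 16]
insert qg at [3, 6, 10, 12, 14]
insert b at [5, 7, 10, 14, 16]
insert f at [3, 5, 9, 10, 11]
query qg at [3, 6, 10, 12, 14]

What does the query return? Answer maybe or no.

Step 1: insert j at [2, 4, 5, 11, 12] -> counters=[0,0,1,0,1,1,0,0,0,0,0,1,1,0,0,0,0]
Step 2: insert u at [2, 6, 9, 15, 16] -> counters=[0,0,2,0,1,1,1,0,0,1,0,1,1,0,0,1,1]
Step 3: insert qg at [3, 6, 10, 12, 14] -> counters=[0,0,2,1,1,1,2,0,0,1,1,1,2,0,1,1,1]
Step 4: insert b at [5, 7, 10, 14, 16] -> counters=[0,0,2,1,1,2,2,1,0,1,2,1,2,0,2,1,2]
Step 5: insert f at [3, 5, 9, 10, 11] -> counters=[0,0,2,2,1,3,2,1,0,2,3,2,2,0,2,1,2]
Query qg: check counters[3]=2 counters[6]=2 counters[10]=3 counters[12]=2 counters[14]=2 -> maybe

Answer: maybe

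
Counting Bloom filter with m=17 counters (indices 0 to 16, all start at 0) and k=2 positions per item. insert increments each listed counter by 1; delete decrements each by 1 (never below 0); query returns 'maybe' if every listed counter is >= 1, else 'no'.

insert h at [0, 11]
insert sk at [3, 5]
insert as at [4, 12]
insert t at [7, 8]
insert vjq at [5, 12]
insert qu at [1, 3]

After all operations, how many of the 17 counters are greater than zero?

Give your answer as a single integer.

Step 1: insert h at [0, 11] -> counters=[1,0,0,0,0,0,0,0,0,0,0,1,0,0,0,0,0]
Step 2: insert sk at [3, 5] -> counters=[1,0,0,1,0,1,0,0,0,0,0,1,0,0,0,0,0]
Step 3: insert as at [4, 12] -> counters=[1,0,0,1,1,1,0,0,0,0,0,1,1,0,0,0,0]
Step 4: insert t at [7, 8] -> counters=[1,0,0,1,1,1,0,1,1,0,0,1,1,0,0,0,0]
Step 5: insert vjq at [5, 12] -> counters=[1,0,0,1,1,2,0,1,1,0,0,1,2,0,0,0,0]
Step 6: insert qu at [1, 3] -> counters=[1,1,0,2,1,2,0,1,1,0,0,1,2,0,0,0,0]
Final counters=[1,1,0,2,1,2,0,1,1,0,0,1,2,0,0,0,0] -> 9 nonzero

Answer: 9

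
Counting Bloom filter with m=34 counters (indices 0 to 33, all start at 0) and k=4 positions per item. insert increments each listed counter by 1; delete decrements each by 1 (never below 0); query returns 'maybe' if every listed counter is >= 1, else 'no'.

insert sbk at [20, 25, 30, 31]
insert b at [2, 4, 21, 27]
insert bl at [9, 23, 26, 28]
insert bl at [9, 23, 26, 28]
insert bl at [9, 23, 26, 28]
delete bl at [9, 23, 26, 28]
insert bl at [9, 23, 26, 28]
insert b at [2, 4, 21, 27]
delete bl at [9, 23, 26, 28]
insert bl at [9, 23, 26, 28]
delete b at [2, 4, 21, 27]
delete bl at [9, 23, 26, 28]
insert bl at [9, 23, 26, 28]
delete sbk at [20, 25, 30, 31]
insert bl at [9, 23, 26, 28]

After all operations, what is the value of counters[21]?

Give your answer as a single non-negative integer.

Step 1: insert sbk at [20, 25, 30, 31] -> counters=[0,0,0,0,0,0,0,0,0,0,0,0,0,0,0,0,0,0,0,0,1,0,0,0,0,1,0,0,0,0,1,1,0,0]
Step 2: insert b at [2, 4, 21, 27] -> counters=[0,0,1,0,1,0,0,0,0,0,0,0,0,0,0,0,0,0,0,0,1,1,0,0,0,1,0,1,0,0,1,1,0,0]
Step 3: insert bl at [9, 23, 26, 28] -> counters=[0,0,1,0,1,0,0,0,0,1,0,0,0,0,0,0,0,0,0,0,1,1,0,1,0,1,1,1,1,0,1,1,0,0]
Step 4: insert bl at [9, 23, 26, 28] -> counters=[0,0,1,0,1,0,0,0,0,2,0,0,0,0,0,0,0,0,0,0,1,1,0,2,0,1,2,1,2,0,1,1,0,0]
Step 5: insert bl at [9, 23, 26, 28] -> counters=[0,0,1,0,1,0,0,0,0,3,0,0,0,0,0,0,0,0,0,0,1,1,0,3,0,1,3,1,3,0,1,1,0,0]
Step 6: delete bl at [9, 23, 26, 28] -> counters=[0,0,1,0,1,0,0,0,0,2,0,0,0,0,0,0,0,0,0,0,1,1,0,2,0,1,2,1,2,0,1,1,0,0]
Step 7: insert bl at [9, 23, 26, 28] -> counters=[0,0,1,0,1,0,0,0,0,3,0,0,0,0,0,0,0,0,0,0,1,1,0,3,0,1,3,1,3,0,1,1,0,0]
Step 8: insert b at [2, 4, 21, 27] -> counters=[0,0,2,0,2,0,0,0,0,3,0,0,0,0,0,0,0,0,0,0,1,2,0,3,0,1,3,2,3,0,1,1,0,0]
Step 9: delete bl at [9, 23, 26, 28] -> counters=[0,0,2,0,2,0,0,0,0,2,0,0,0,0,0,0,0,0,0,0,1,2,0,2,0,1,2,2,2,0,1,1,0,0]
Step 10: insert bl at [9, 23, 26, 28] -> counters=[0,0,2,0,2,0,0,0,0,3,0,0,0,0,0,0,0,0,0,0,1,2,0,3,0,1,3,2,3,0,1,1,0,0]
Step 11: delete b at [2, 4, 21, 27] -> counters=[0,0,1,0,1,0,0,0,0,3,0,0,0,0,0,0,0,0,0,0,1,1,0,3,0,1,3,1,3,0,1,1,0,0]
Step 12: delete bl at [9, 23, 26, 28] -> counters=[0,0,1,0,1,0,0,0,0,2,0,0,0,0,0,0,0,0,0,0,1,1,0,2,0,1,2,1,2,0,1,1,0,0]
Step 13: insert bl at [9, 23, 26, 28] -> counters=[0,0,1,0,1,0,0,0,0,3,0,0,0,0,0,0,0,0,0,0,1,1,0,3,0,1,3,1,3,0,1,1,0,0]
Step 14: delete sbk at [20, 25, 30, 31] -> counters=[0,0,1,0,1,0,0,0,0,3,0,0,0,0,0,0,0,0,0,0,0,1,0,3,0,0,3,1,3,0,0,0,0,0]
Step 15: insert bl at [9, 23, 26, 28] -> counters=[0,0,1,0,1,0,0,0,0,4,0,0,0,0,0,0,0,0,0,0,0,1,0,4,0,0,4,1,4,0,0,0,0,0]
Final counters=[0,0,1,0,1,0,0,0,0,4,0,0,0,0,0,0,0,0,0,0,0,1,0,4,0,0,4,1,4,0,0,0,0,0] -> counters[21]=1

Answer: 1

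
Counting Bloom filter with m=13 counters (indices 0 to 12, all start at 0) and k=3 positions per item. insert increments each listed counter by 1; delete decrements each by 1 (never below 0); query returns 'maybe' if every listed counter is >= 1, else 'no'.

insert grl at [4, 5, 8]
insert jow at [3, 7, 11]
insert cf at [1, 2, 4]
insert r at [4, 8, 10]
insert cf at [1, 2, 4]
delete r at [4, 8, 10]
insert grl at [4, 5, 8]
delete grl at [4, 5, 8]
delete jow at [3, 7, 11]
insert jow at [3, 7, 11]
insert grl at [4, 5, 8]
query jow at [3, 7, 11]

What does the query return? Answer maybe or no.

Step 1: insert grl at [4, 5, 8] -> counters=[0,0,0,0,1,1,0,0,1,0,0,0,0]
Step 2: insert jow at [3, 7, 11] -> counters=[0,0,0,1,1,1,0,1,1,0,0,1,0]
Step 3: insert cf at [1, 2, 4] -> counters=[0,1,1,1,2,1,0,1,1,0,0,1,0]
Step 4: insert r at [4, 8, 10] -> counters=[0,1,1,1,3,1,0,1,2,0,1,1,0]
Step 5: insert cf at [1, 2, 4] -> counters=[0,2,2,1,4,1,0,1,2,0,1,1,0]
Step 6: delete r at [4, 8, 10] -> counters=[0,2,2,1,3,1,0,1,1,0,0,1,0]
Step 7: insert grl at [4, 5, 8] -> counters=[0,2,2,1,4,2,0,1,2,0,0,1,0]
Step 8: delete grl at [4, 5, 8] -> counters=[0,2,2,1,3,1,0,1,1,0,0,1,0]
Step 9: delete jow at [3, 7, 11] -> counters=[0,2,2,0,3,1,0,0,1,0,0,0,0]
Step 10: insert jow at [3, 7, 11] -> counters=[0,2,2,1,3,1,0,1,1,0,0,1,0]
Step 11: insert grl at [4, 5, 8] -> counters=[0,2,2,1,4,2,0,1,2,0,0,1,0]
Query jow: check counters[3]=1 counters[7]=1 counters[11]=1 -> maybe

Answer: maybe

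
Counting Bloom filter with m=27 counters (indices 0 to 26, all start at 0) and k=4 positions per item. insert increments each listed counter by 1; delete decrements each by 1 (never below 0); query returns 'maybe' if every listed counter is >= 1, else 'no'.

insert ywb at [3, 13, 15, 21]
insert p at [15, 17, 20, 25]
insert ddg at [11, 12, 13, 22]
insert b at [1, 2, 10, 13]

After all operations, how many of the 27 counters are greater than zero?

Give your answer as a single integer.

Answer: 13

Derivation:
Step 1: insert ywb at [3, 13, 15, 21] -> counters=[0,0,0,1,0,0,0,0,0,0,0,0,0,1,0,1,0,0,0,0,0,1,0,0,0,0,0]
Step 2: insert p at [15, 17, 20, 25] -> counters=[0,0,0,1,0,0,0,0,0,0,0,0,0,1,0,2,0,1,0,0,1,1,0,0,0,1,0]
Step 3: insert ddg at [11, 12, 13, 22] -> counters=[0,0,0,1,0,0,0,0,0,0,0,1,1,2,0,2,0,1,0,0,1,1,1,0,0,1,0]
Step 4: insert b at [1, 2, 10, 13] -> counters=[0,1,1,1,0,0,0,0,0,0,1,1,1,3,0,2,0,1,0,0,1,1,1,0,0,1,0]
Final counters=[0,1,1,1,0,0,0,0,0,0,1,1,1,3,0,2,0,1,0,0,1,1,1,0,0,1,0] -> 13 nonzero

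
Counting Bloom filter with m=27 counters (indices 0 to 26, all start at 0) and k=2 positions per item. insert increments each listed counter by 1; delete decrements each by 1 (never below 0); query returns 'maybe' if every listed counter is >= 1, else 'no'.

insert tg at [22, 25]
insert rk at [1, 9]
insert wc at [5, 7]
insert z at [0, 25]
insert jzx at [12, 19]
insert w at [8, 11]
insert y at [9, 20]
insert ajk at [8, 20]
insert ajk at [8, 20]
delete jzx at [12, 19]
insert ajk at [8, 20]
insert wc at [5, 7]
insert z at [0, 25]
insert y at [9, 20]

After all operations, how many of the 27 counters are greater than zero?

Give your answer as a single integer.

Answer: 10

Derivation:
Step 1: insert tg at [22, 25] -> counters=[0,0,0,0,0,0,0,0,0,0,0,0,0,0,0,0,0,0,0,0,0,0,1,0,0,1,0]
Step 2: insert rk at [1, 9] -> counters=[0,1,0,0,0,0,0,0,0,1,0,0,0,0,0,0,0,0,0,0,0,0,1,0,0,1,0]
Step 3: insert wc at [5, 7] -> counters=[0,1,0,0,0,1,0,1,0,1,0,0,0,0,0,0,0,0,0,0,0,0,1,0,0,1,0]
Step 4: insert z at [0, 25] -> counters=[1,1,0,0,0,1,0,1,0,1,0,0,0,0,0,0,0,0,0,0,0,0,1,0,0,2,0]
Step 5: insert jzx at [12, 19] -> counters=[1,1,0,0,0,1,0,1,0,1,0,0,1,0,0,0,0,0,0,1,0,0,1,0,0,2,0]
Step 6: insert w at [8, 11] -> counters=[1,1,0,0,0,1,0,1,1,1,0,1,1,0,0,0,0,0,0,1,0,0,1,0,0,2,0]
Step 7: insert y at [9, 20] -> counters=[1,1,0,0,0,1,0,1,1,2,0,1,1,0,0,0,0,0,0,1,1,0,1,0,0,2,0]
Step 8: insert ajk at [8, 20] -> counters=[1,1,0,0,0,1,0,1,2,2,0,1,1,0,0,0,0,0,0,1,2,0,1,0,0,2,0]
Step 9: insert ajk at [8, 20] -> counters=[1,1,0,0,0,1,0,1,3,2,0,1,1,0,0,0,0,0,0,1,3,0,1,0,0,2,0]
Step 10: delete jzx at [12, 19] -> counters=[1,1,0,0,0,1,0,1,3,2,0,1,0,0,0,0,0,0,0,0,3,0,1,0,0,2,0]
Step 11: insert ajk at [8, 20] -> counters=[1,1,0,0,0,1,0,1,4,2,0,1,0,0,0,0,0,0,0,0,4,0,1,0,0,2,0]
Step 12: insert wc at [5, 7] -> counters=[1,1,0,0,0,2,0,2,4,2,0,1,0,0,0,0,0,0,0,0,4,0,1,0,0,2,0]
Step 13: insert z at [0, 25] -> counters=[2,1,0,0,0,2,0,2,4,2,0,1,0,0,0,0,0,0,0,0,4,0,1,0,0,3,0]
Step 14: insert y at [9, 20] -> counters=[2,1,0,0,0,2,0,2,4,3,0,1,0,0,0,0,0,0,0,0,5,0,1,0,0,3,0]
Final counters=[2,1,0,0,0,2,0,2,4,3,0,1,0,0,0,0,0,0,0,0,5,0,1,0,0,3,0] -> 10 nonzero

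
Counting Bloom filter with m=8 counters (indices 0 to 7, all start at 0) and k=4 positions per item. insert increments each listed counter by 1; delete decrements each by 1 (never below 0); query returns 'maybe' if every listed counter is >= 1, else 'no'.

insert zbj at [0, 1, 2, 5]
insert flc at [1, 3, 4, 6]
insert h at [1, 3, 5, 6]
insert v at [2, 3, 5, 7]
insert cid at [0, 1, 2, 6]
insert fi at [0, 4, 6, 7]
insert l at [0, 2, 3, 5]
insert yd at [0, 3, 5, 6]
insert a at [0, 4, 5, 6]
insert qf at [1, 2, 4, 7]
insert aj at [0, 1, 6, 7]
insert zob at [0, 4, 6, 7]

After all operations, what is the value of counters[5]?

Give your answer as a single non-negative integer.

Answer: 6

Derivation:
Step 1: insert zbj at [0, 1, 2, 5] -> counters=[1,1,1,0,0,1,0,0]
Step 2: insert flc at [1, 3, 4, 6] -> counters=[1,2,1,1,1,1,1,0]
Step 3: insert h at [1, 3, 5, 6] -> counters=[1,3,1,2,1,2,2,0]
Step 4: insert v at [2, 3, 5, 7] -> counters=[1,3,2,3,1,3,2,1]
Step 5: insert cid at [0, 1, 2, 6] -> counters=[2,4,3,3,1,3,3,1]
Step 6: insert fi at [0, 4, 6, 7] -> counters=[3,4,3,3,2,3,4,2]
Step 7: insert l at [0, 2, 3, 5] -> counters=[4,4,4,4,2,4,4,2]
Step 8: insert yd at [0, 3, 5, 6] -> counters=[5,4,4,5,2,5,5,2]
Step 9: insert a at [0, 4, 5, 6] -> counters=[6,4,4,5,3,6,6,2]
Step 10: insert qf at [1, 2, 4, 7] -> counters=[6,5,5,5,4,6,6,3]
Step 11: insert aj at [0, 1, 6, 7] -> counters=[7,6,5,5,4,6,7,4]
Step 12: insert zob at [0, 4, 6, 7] -> counters=[8,6,5,5,5,6,8,5]
Final counters=[8,6,5,5,5,6,8,5] -> counters[5]=6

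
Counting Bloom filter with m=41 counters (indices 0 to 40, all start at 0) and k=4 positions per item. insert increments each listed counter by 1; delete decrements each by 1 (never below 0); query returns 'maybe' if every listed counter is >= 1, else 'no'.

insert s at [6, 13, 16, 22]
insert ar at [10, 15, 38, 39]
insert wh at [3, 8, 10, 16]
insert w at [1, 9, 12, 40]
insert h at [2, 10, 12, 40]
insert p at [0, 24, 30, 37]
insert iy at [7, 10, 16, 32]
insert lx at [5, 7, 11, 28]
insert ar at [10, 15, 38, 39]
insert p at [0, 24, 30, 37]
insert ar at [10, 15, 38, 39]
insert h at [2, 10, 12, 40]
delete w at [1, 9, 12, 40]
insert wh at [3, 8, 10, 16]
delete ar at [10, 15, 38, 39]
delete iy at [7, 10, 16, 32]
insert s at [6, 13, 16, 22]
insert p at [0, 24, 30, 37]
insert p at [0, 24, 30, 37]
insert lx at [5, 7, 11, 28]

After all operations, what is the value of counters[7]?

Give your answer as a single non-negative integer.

Answer: 2

Derivation:
Step 1: insert s at [6, 13, 16, 22] -> counters=[0,0,0,0,0,0,1,0,0,0,0,0,0,1,0,0,1,0,0,0,0,0,1,0,0,0,0,0,0,0,0,0,0,0,0,0,0,0,0,0,0]
Step 2: insert ar at [10, 15, 38, 39] -> counters=[0,0,0,0,0,0,1,0,0,0,1,0,0,1,0,1,1,0,0,0,0,0,1,0,0,0,0,0,0,0,0,0,0,0,0,0,0,0,1,1,0]
Step 3: insert wh at [3, 8, 10, 16] -> counters=[0,0,0,1,0,0,1,0,1,0,2,0,0,1,0,1,2,0,0,0,0,0,1,0,0,0,0,0,0,0,0,0,0,0,0,0,0,0,1,1,0]
Step 4: insert w at [1, 9, 12, 40] -> counters=[0,1,0,1,0,0,1,0,1,1,2,0,1,1,0,1,2,0,0,0,0,0,1,0,0,0,0,0,0,0,0,0,0,0,0,0,0,0,1,1,1]
Step 5: insert h at [2, 10, 12, 40] -> counters=[0,1,1,1,0,0,1,0,1,1,3,0,2,1,0,1,2,0,0,0,0,0,1,0,0,0,0,0,0,0,0,0,0,0,0,0,0,0,1,1,2]
Step 6: insert p at [0, 24, 30, 37] -> counters=[1,1,1,1,0,0,1,0,1,1,3,0,2,1,0,1,2,0,0,0,0,0,1,0,1,0,0,0,0,0,1,0,0,0,0,0,0,1,1,1,2]
Step 7: insert iy at [7, 10, 16, 32] -> counters=[1,1,1,1,0,0,1,1,1,1,4,0,2,1,0,1,3,0,0,0,0,0,1,0,1,0,0,0,0,0,1,0,1,0,0,0,0,1,1,1,2]
Step 8: insert lx at [5, 7, 11, 28] -> counters=[1,1,1,1,0,1,1,2,1,1,4,1,2,1,0,1,3,0,0,0,0,0,1,0,1,0,0,0,1,0,1,0,1,0,0,0,0,1,1,1,2]
Step 9: insert ar at [10, 15, 38, 39] -> counters=[1,1,1,1,0,1,1,2,1,1,5,1,2,1,0,2,3,0,0,0,0,0,1,0,1,0,0,0,1,0,1,0,1,0,0,0,0,1,2,2,2]
Step 10: insert p at [0, 24, 30, 37] -> counters=[2,1,1,1,0,1,1,2,1,1,5,1,2,1,0,2,3,0,0,0,0,0,1,0,2,0,0,0,1,0,2,0,1,0,0,0,0,2,2,2,2]
Step 11: insert ar at [10, 15, 38, 39] -> counters=[2,1,1,1,0,1,1,2,1,1,6,1,2,1,0,3,3,0,0,0,0,0,1,0,2,0,0,0,1,0,2,0,1,0,0,0,0,2,3,3,2]
Step 12: insert h at [2, 10, 12, 40] -> counters=[2,1,2,1,0,1,1,2,1,1,7,1,3,1,0,3,3,0,0,0,0,0,1,0,2,0,0,0,1,0,2,0,1,0,0,0,0,2,3,3,3]
Step 13: delete w at [1, 9, 12, 40] -> counters=[2,0,2,1,0,1,1,2,1,0,7,1,2,1,0,3,3,0,0,0,0,0,1,0,2,0,0,0,1,0,2,0,1,0,0,0,0,2,3,3,2]
Step 14: insert wh at [3, 8, 10, 16] -> counters=[2,0,2,2,0,1,1,2,2,0,8,1,2,1,0,3,4,0,0,0,0,0,1,0,2,0,0,0,1,0,2,0,1,0,0,0,0,2,3,3,2]
Step 15: delete ar at [10, 15, 38, 39] -> counters=[2,0,2,2,0,1,1,2,2,0,7,1,2,1,0,2,4,0,0,0,0,0,1,0,2,0,0,0,1,0,2,0,1,0,0,0,0,2,2,2,2]
Step 16: delete iy at [7, 10, 16, 32] -> counters=[2,0,2,2,0,1,1,1,2,0,6,1,2,1,0,2,3,0,0,0,0,0,1,0,2,0,0,0,1,0,2,0,0,0,0,0,0,2,2,2,2]
Step 17: insert s at [6, 13, 16, 22] -> counters=[2,0,2,2,0,1,2,1,2,0,6,1,2,2,0,2,4,0,0,0,0,0,2,0,2,0,0,0,1,0,2,0,0,0,0,0,0,2,2,2,2]
Step 18: insert p at [0, 24, 30, 37] -> counters=[3,0,2,2,0,1,2,1,2,0,6,1,2,2,0,2,4,0,0,0,0,0,2,0,3,0,0,0,1,0,3,0,0,0,0,0,0,3,2,2,2]
Step 19: insert p at [0, 24, 30, 37] -> counters=[4,0,2,2,0,1,2,1,2,0,6,1,2,2,0,2,4,0,0,0,0,0,2,0,4,0,0,0,1,0,4,0,0,0,0,0,0,4,2,2,2]
Step 20: insert lx at [5, 7, 11, 28] -> counters=[4,0,2,2,0,2,2,2,2,0,6,2,2,2,0,2,4,0,0,0,0,0,2,0,4,0,0,0,2,0,4,0,0,0,0,0,0,4,2,2,2]
Final counters=[4,0,2,2,0,2,2,2,2,0,6,2,2,2,0,2,4,0,0,0,0,0,2,0,4,0,0,0,2,0,4,0,0,0,0,0,0,4,2,2,2] -> counters[7]=2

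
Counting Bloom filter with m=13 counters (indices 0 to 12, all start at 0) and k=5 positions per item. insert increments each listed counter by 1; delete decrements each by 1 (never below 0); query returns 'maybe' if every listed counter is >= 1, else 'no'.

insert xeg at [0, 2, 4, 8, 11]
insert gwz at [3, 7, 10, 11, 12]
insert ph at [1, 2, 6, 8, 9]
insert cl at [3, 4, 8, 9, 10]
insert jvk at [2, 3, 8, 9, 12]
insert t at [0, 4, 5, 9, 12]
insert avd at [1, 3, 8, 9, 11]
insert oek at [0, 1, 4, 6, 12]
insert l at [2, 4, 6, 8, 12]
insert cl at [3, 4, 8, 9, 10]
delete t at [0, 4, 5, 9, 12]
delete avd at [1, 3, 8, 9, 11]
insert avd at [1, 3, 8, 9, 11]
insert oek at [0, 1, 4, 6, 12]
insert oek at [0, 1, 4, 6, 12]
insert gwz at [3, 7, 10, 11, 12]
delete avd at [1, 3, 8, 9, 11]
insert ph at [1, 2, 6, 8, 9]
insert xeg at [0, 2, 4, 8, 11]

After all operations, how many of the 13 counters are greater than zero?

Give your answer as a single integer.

Answer: 12

Derivation:
Step 1: insert xeg at [0, 2, 4, 8, 11] -> counters=[1,0,1,0,1,0,0,0,1,0,0,1,0]
Step 2: insert gwz at [3, 7, 10, 11, 12] -> counters=[1,0,1,1,1,0,0,1,1,0,1,2,1]
Step 3: insert ph at [1, 2, 6, 8, 9] -> counters=[1,1,2,1,1,0,1,1,2,1,1,2,1]
Step 4: insert cl at [3, 4, 8, 9, 10] -> counters=[1,1,2,2,2,0,1,1,3,2,2,2,1]
Step 5: insert jvk at [2, 3, 8, 9, 12] -> counters=[1,1,3,3,2,0,1,1,4,3,2,2,2]
Step 6: insert t at [0, 4, 5, 9, 12] -> counters=[2,1,3,3,3,1,1,1,4,4,2,2,3]
Step 7: insert avd at [1, 3, 8, 9, 11] -> counters=[2,2,3,4,3,1,1,1,5,5,2,3,3]
Step 8: insert oek at [0, 1, 4, 6, 12] -> counters=[3,3,3,4,4,1,2,1,5,5,2,3,4]
Step 9: insert l at [2, 4, 6, 8, 12] -> counters=[3,3,4,4,5,1,3,1,6,5,2,3,5]
Step 10: insert cl at [3, 4, 8, 9, 10] -> counters=[3,3,4,5,6,1,3,1,7,6,3,3,5]
Step 11: delete t at [0, 4, 5, 9, 12] -> counters=[2,3,4,5,5,0,3,1,7,5,3,3,4]
Step 12: delete avd at [1, 3, 8, 9, 11] -> counters=[2,2,4,4,5,0,3,1,6,4,3,2,4]
Step 13: insert avd at [1, 3, 8, 9, 11] -> counters=[2,3,4,5,5,0,3,1,7,5,3,3,4]
Step 14: insert oek at [0, 1, 4, 6, 12] -> counters=[3,4,4,5,6,0,4,1,7,5,3,3,5]
Step 15: insert oek at [0, 1, 4, 6, 12] -> counters=[4,5,4,5,7,0,5,1,7,5,3,3,6]
Step 16: insert gwz at [3, 7, 10, 11, 12] -> counters=[4,5,4,6,7,0,5,2,7,5,4,4,7]
Step 17: delete avd at [1, 3, 8, 9, 11] -> counters=[4,4,4,5,7,0,5,2,6,4,4,3,7]
Step 18: insert ph at [1, 2, 6, 8, 9] -> counters=[4,5,5,5,7,0,6,2,7,5,4,3,7]
Step 19: insert xeg at [0, 2, 4, 8, 11] -> counters=[5,5,6,5,8,0,6,2,8,5,4,4,7]
Final counters=[5,5,6,5,8,0,6,2,8,5,4,4,7] -> 12 nonzero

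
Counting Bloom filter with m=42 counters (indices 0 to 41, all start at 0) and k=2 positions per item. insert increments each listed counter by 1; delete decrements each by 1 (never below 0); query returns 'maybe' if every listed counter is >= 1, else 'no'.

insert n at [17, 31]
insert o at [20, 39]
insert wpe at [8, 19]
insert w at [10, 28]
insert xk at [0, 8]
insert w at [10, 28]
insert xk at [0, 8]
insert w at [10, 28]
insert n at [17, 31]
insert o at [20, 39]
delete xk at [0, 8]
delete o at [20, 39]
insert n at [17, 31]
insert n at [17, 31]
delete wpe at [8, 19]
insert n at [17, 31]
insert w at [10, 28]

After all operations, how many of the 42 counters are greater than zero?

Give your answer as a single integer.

Answer: 8

Derivation:
Step 1: insert n at [17, 31] -> counters=[0,0,0,0,0,0,0,0,0,0,0,0,0,0,0,0,0,1,0,0,0,0,0,0,0,0,0,0,0,0,0,1,0,0,0,0,0,0,0,0,0,0]
Step 2: insert o at [20, 39] -> counters=[0,0,0,0,0,0,0,0,0,0,0,0,0,0,0,0,0,1,0,0,1,0,0,0,0,0,0,0,0,0,0,1,0,0,0,0,0,0,0,1,0,0]
Step 3: insert wpe at [8, 19] -> counters=[0,0,0,0,0,0,0,0,1,0,0,0,0,0,0,0,0,1,0,1,1,0,0,0,0,0,0,0,0,0,0,1,0,0,0,0,0,0,0,1,0,0]
Step 4: insert w at [10, 28] -> counters=[0,0,0,0,0,0,0,0,1,0,1,0,0,0,0,0,0,1,0,1,1,0,0,0,0,0,0,0,1,0,0,1,0,0,0,0,0,0,0,1,0,0]
Step 5: insert xk at [0, 8] -> counters=[1,0,0,0,0,0,0,0,2,0,1,0,0,0,0,0,0,1,0,1,1,0,0,0,0,0,0,0,1,0,0,1,0,0,0,0,0,0,0,1,0,0]
Step 6: insert w at [10, 28] -> counters=[1,0,0,0,0,0,0,0,2,0,2,0,0,0,0,0,0,1,0,1,1,0,0,0,0,0,0,0,2,0,0,1,0,0,0,0,0,0,0,1,0,0]
Step 7: insert xk at [0, 8] -> counters=[2,0,0,0,0,0,0,0,3,0,2,0,0,0,0,0,0,1,0,1,1,0,0,0,0,0,0,0,2,0,0,1,0,0,0,0,0,0,0,1,0,0]
Step 8: insert w at [10, 28] -> counters=[2,0,0,0,0,0,0,0,3,0,3,0,0,0,0,0,0,1,0,1,1,0,0,0,0,0,0,0,3,0,0,1,0,0,0,0,0,0,0,1,0,0]
Step 9: insert n at [17, 31] -> counters=[2,0,0,0,0,0,0,0,3,0,3,0,0,0,0,0,0,2,0,1,1,0,0,0,0,0,0,0,3,0,0,2,0,0,0,0,0,0,0,1,0,0]
Step 10: insert o at [20, 39] -> counters=[2,0,0,0,0,0,0,0,3,0,3,0,0,0,0,0,0,2,0,1,2,0,0,0,0,0,0,0,3,0,0,2,0,0,0,0,0,0,0,2,0,0]
Step 11: delete xk at [0, 8] -> counters=[1,0,0,0,0,0,0,0,2,0,3,0,0,0,0,0,0,2,0,1,2,0,0,0,0,0,0,0,3,0,0,2,0,0,0,0,0,0,0,2,0,0]
Step 12: delete o at [20, 39] -> counters=[1,0,0,0,0,0,0,0,2,0,3,0,0,0,0,0,0,2,0,1,1,0,0,0,0,0,0,0,3,0,0,2,0,0,0,0,0,0,0,1,0,0]
Step 13: insert n at [17, 31] -> counters=[1,0,0,0,0,0,0,0,2,0,3,0,0,0,0,0,0,3,0,1,1,0,0,0,0,0,0,0,3,0,0,3,0,0,0,0,0,0,0,1,0,0]
Step 14: insert n at [17, 31] -> counters=[1,0,0,0,0,0,0,0,2,0,3,0,0,0,0,0,0,4,0,1,1,0,0,0,0,0,0,0,3,0,0,4,0,0,0,0,0,0,0,1,0,0]
Step 15: delete wpe at [8, 19] -> counters=[1,0,0,0,0,0,0,0,1,0,3,0,0,0,0,0,0,4,0,0,1,0,0,0,0,0,0,0,3,0,0,4,0,0,0,0,0,0,0,1,0,0]
Step 16: insert n at [17, 31] -> counters=[1,0,0,0,0,0,0,0,1,0,3,0,0,0,0,0,0,5,0,0,1,0,0,0,0,0,0,0,3,0,0,5,0,0,0,0,0,0,0,1,0,0]
Step 17: insert w at [10, 28] -> counters=[1,0,0,0,0,0,0,0,1,0,4,0,0,0,0,0,0,5,0,0,1,0,0,0,0,0,0,0,4,0,0,5,0,0,0,0,0,0,0,1,0,0]
Final counters=[1,0,0,0,0,0,0,0,1,0,4,0,0,0,0,0,0,5,0,0,1,0,0,0,0,0,0,0,4,0,0,5,0,0,0,0,0,0,0,1,0,0] -> 8 nonzero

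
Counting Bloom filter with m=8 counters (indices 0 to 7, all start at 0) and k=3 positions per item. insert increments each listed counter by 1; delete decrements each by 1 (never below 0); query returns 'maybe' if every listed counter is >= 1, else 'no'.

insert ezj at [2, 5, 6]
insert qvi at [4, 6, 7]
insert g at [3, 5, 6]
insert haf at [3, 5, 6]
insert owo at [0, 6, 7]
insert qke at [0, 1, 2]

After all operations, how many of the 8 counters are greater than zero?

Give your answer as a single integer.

Answer: 8

Derivation:
Step 1: insert ezj at [2, 5, 6] -> counters=[0,0,1,0,0,1,1,0]
Step 2: insert qvi at [4, 6, 7] -> counters=[0,0,1,0,1,1,2,1]
Step 3: insert g at [3, 5, 6] -> counters=[0,0,1,1,1,2,3,1]
Step 4: insert haf at [3, 5, 6] -> counters=[0,0,1,2,1,3,4,1]
Step 5: insert owo at [0, 6, 7] -> counters=[1,0,1,2,1,3,5,2]
Step 6: insert qke at [0, 1, 2] -> counters=[2,1,2,2,1,3,5,2]
Final counters=[2,1,2,2,1,3,5,2] -> 8 nonzero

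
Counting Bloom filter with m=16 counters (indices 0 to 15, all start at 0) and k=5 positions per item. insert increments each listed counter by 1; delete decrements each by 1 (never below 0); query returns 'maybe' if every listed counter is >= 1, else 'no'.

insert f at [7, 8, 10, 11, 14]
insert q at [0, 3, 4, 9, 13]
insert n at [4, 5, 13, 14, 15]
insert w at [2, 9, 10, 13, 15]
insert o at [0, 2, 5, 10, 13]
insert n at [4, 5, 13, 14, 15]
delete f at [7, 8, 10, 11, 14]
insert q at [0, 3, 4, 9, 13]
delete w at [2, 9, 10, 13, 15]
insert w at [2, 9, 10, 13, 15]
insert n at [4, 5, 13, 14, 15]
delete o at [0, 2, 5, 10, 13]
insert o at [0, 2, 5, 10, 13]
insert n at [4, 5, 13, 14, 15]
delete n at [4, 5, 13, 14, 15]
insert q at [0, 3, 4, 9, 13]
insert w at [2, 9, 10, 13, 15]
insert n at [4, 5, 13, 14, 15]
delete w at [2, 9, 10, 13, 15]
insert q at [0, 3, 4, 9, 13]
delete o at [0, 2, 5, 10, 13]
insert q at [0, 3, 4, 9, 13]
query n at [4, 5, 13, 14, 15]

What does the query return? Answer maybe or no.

Step 1: insert f at [7, 8, 10, 11, 14] -> counters=[0,0,0,0,0,0,0,1,1,0,1,1,0,0,1,0]
Step 2: insert q at [0, 3, 4, 9, 13] -> counters=[1,0,0,1,1,0,0,1,1,1,1,1,0,1,1,0]
Step 3: insert n at [4, 5, 13, 14, 15] -> counters=[1,0,0,1,2,1,0,1,1,1,1,1,0,2,2,1]
Step 4: insert w at [2, 9, 10, 13, 15] -> counters=[1,0,1,1,2,1,0,1,1,2,2,1,0,3,2,2]
Step 5: insert o at [0, 2, 5, 10, 13] -> counters=[2,0,2,1,2,2,0,1,1,2,3,1,0,4,2,2]
Step 6: insert n at [4, 5, 13, 14, 15] -> counters=[2,0,2,1,3,3,0,1,1,2,3,1,0,5,3,3]
Step 7: delete f at [7, 8, 10, 11, 14] -> counters=[2,0,2,1,3,3,0,0,0,2,2,0,0,5,2,3]
Step 8: insert q at [0, 3, 4, 9, 13] -> counters=[3,0,2,2,4,3,0,0,0,3,2,0,0,6,2,3]
Step 9: delete w at [2, 9, 10, 13, 15] -> counters=[3,0,1,2,4,3,0,0,0,2,1,0,0,5,2,2]
Step 10: insert w at [2, 9, 10, 13, 15] -> counters=[3,0,2,2,4,3,0,0,0,3,2,0,0,6,2,3]
Step 11: insert n at [4, 5, 13, 14, 15] -> counters=[3,0,2,2,5,4,0,0,0,3,2,0,0,7,3,4]
Step 12: delete o at [0, 2, 5, 10, 13] -> counters=[2,0,1,2,5,3,0,0,0,3,1,0,0,6,3,4]
Step 13: insert o at [0, 2, 5, 10, 13] -> counters=[3,0,2,2,5,4,0,0,0,3,2,0,0,7,3,4]
Step 14: insert n at [4, 5, 13, 14, 15] -> counters=[3,0,2,2,6,5,0,0,0,3,2,0,0,8,4,5]
Step 15: delete n at [4, 5, 13, 14, 15] -> counters=[3,0,2,2,5,4,0,0,0,3,2,0,0,7,3,4]
Step 16: insert q at [0, 3, 4, 9, 13] -> counters=[4,0,2,3,6,4,0,0,0,4,2,0,0,8,3,4]
Step 17: insert w at [2, 9, 10, 13, 15] -> counters=[4,0,3,3,6,4,0,0,0,5,3,0,0,9,3,5]
Step 18: insert n at [4, 5, 13, 14, 15] -> counters=[4,0,3,3,7,5,0,0,0,5,3,0,0,10,4,6]
Step 19: delete w at [2, 9, 10, 13, 15] -> counters=[4,0,2,3,7,5,0,0,0,4,2,0,0,9,4,5]
Step 20: insert q at [0, 3, 4, 9, 13] -> counters=[5,0,2,4,8,5,0,0,0,5,2,0,0,10,4,5]
Step 21: delete o at [0, 2, 5, 10, 13] -> counters=[4,0,1,4,8,4,0,0,0,5,1,0,0,9,4,5]
Step 22: insert q at [0, 3, 4, 9, 13] -> counters=[5,0,1,5,9,4,0,0,0,6,1,0,0,10,4,5]
Query n: check counters[4]=9 counters[5]=4 counters[13]=10 counters[14]=4 counters[15]=5 -> maybe

Answer: maybe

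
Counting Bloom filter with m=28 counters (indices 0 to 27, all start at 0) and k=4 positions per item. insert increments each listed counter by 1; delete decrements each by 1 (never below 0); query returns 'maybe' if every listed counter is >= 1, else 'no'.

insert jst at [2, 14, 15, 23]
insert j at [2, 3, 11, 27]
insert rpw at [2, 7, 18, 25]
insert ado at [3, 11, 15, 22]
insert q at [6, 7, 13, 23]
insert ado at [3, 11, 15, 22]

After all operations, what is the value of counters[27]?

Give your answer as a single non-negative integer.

Answer: 1

Derivation:
Step 1: insert jst at [2, 14, 15, 23] -> counters=[0,0,1,0,0,0,0,0,0,0,0,0,0,0,1,1,0,0,0,0,0,0,0,1,0,0,0,0]
Step 2: insert j at [2, 3, 11, 27] -> counters=[0,0,2,1,0,0,0,0,0,0,0,1,0,0,1,1,0,0,0,0,0,0,0,1,0,0,0,1]
Step 3: insert rpw at [2, 7, 18, 25] -> counters=[0,0,3,1,0,0,0,1,0,0,0,1,0,0,1,1,0,0,1,0,0,0,0,1,0,1,0,1]
Step 4: insert ado at [3, 11, 15, 22] -> counters=[0,0,3,2,0,0,0,1,0,0,0,2,0,0,1,2,0,0,1,0,0,0,1,1,0,1,0,1]
Step 5: insert q at [6, 7, 13, 23] -> counters=[0,0,3,2,0,0,1,2,0,0,0,2,0,1,1,2,0,0,1,0,0,0,1,2,0,1,0,1]
Step 6: insert ado at [3, 11, 15, 22] -> counters=[0,0,3,3,0,0,1,2,0,0,0,3,0,1,1,3,0,0,1,0,0,0,2,2,0,1,0,1]
Final counters=[0,0,3,3,0,0,1,2,0,0,0,3,0,1,1,3,0,0,1,0,0,0,2,2,0,1,0,1] -> counters[27]=1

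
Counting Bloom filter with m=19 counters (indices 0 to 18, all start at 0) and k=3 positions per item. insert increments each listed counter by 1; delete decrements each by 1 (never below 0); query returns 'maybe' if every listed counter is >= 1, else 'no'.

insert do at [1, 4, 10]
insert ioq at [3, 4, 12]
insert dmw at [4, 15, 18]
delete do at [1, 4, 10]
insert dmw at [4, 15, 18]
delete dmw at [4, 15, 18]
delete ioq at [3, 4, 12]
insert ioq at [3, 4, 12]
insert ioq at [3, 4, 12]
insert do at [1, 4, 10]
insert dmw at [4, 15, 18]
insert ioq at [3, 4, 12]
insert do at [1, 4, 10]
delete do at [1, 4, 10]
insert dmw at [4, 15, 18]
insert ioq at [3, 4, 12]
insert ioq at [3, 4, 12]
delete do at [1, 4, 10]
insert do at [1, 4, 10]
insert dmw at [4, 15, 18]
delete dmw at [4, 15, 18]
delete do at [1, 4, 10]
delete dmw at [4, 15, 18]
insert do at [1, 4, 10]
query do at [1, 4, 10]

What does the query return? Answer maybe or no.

Step 1: insert do at [1, 4, 10] -> counters=[0,1,0,0,1,0,0,0,0,0,1,0,0,0,0,0,0,0,0]
Step 2: insert ioq at [3, 4, 12] -> counters=[0,1,0,1,2,0,0,0,0,0,1,0,1,0,0,0,0,0,0]
Step 3: insert dmw at [4, 15, 18] -> counters=[0,1,0,1,3,0,0,0,0,0,1,0,1,0,0,1,0,0,1]
Step 4: delete do at [1, 4, 10] -> counters=[0,0,0,1,2,0,0,0,0,0,0,0,1,0,0,1,0,0,1]
Step 5: insert dmw at [4, 15, 18] -> counters=[0,0,0,1,3,0,0,0,0,0,0,0,1,0,0,2,0,0,2]
Step 6: delete dmw at [4, 15, 18] -> counters=[0,0,0,1,2,0,0,0,0,0,0,0,1,0,0,1,0,0,1]
Step 7: delete ioq at [3, 4, 12] -> counters=[0,0,0,0,1,0,0,0,0,0,0,0,0,0,0,1,0,0,1]
Step 8: insert ioq at [3, 4, 12] -> counters=[0,0,0,1,2,0,0,0,0,0,0,0,1,0,0,1,0,0,1]
Step 9: insert ioq at [3, 4, 12] -> counters=[0,0,0,2,3,0,0,0,0,0,0,0,2,0,0,1,0,0,1]
Step 10: insert do at [1, 4, 10] -> counters=[0,1,0,2,4,0,0,0,0,0,1,0,2,0,0,1,0,0,1]
Step 11: insert dmw at [4, 15, 18] -> counters=[0,1,0,2,5,0,0,0,0,0,1,0,2,0,0,2,0,0,2]
Step 12: insert ioq at [3, 4, 12] -> counters=[0,1,0,3,6,0,0,0,0,0,1,0,3,0,0,2,0,0,2]
Step 13: insert do at [1, 4, 10] -> counters=[0,2,0,3,7,0,0,0,0,0,2,0,3,0,0,2,0,0,2]
Step 14: delete do at [1, 4, 10] -> counters=[0,1,0,3,6,0,0,0,0,0,1,0,3,0,0,2,0,0,2]
Step 15: insert dmw at [4, 15, 18] -> counters=[0,1,0,3,7,0,0,0,0,0,1,0,3,0,0,3,0,0,3]
Step 16: insert ioq at [3, 4, 12] -> counters=[0,1,0,4,8,0,0,0,0,0,1,0,4,0,0,3,0,0,3]
Step 17: insert ioq at [3, 4, 12] -> counters=[0,1,0,5,9,0,0,0,0,0,1,0,5,0,0,3,0,0,3]
Step 18: delete do at [1, 4, 10] -> counters=[0,0,0,5,8,0,0,0,0,0,0,0,5,0,0,3,0,0,3]
Step 19: insert do at [1, 4, 10] -> counters=[0,1,0,5,9,0,0,0,0,0,1,0,5,0,0,3,0,0,3]
Step 20: insert dmw at [4, 15, 18] -> counters=[0,1,0,5,10,0,0,0,0,0,1,0,5,0,0,4,0,0,4]
Step 21: delete dmw at [4, 15, 18] -> counters=[0,1,0,5,9,0,0,0,0,0,1,0,5,0,0,3,0,0,3]
Step 22: delete do at [1, 4, 10] -> counters=[0,0,0,5,8,0,0,0,0,0,0,0,5,0,0,3,0,0,3]
Step 23: delete dmw at [4, 15, 18] -> counters=[0,0,0,5,7,0,0,0,0,0,0,0,5,0,0,2,0,0,2]
Step 24: insert do at [1, 4, 10] -> counters=[0,1,0,5,8,0,0,0,0,0,1,0,5,0,0,2,0,0,2]
Query do: check counters[1]=1 counters[4]=8 counters[10]=1 -> maybe

Answer: maybe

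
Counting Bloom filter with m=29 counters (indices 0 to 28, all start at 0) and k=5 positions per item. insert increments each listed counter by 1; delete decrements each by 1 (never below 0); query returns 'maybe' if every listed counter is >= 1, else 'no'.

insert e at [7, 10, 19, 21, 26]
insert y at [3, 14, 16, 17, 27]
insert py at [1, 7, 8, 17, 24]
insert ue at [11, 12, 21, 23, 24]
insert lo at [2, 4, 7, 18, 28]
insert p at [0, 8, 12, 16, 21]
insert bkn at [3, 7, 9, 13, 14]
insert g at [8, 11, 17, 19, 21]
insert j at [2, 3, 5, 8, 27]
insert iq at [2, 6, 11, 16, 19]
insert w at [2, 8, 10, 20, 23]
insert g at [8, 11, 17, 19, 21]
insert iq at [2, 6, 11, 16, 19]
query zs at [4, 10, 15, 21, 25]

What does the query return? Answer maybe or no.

Answer: no

Derivation:
Step 1: insert e at [7, 10, 19, 21, 26] -> counters=[0,0,0,0,0,0,0,1,0,0,1,0,0,0,0,0,0,0,0,1,0,1,0,0,0,0,1,0,0]
Step 2: insert y at [3, 14, 16, 17, 27] -> counters=[0,0,0,1,0,0,0,1,0,0,1,0,0,0,1,0,1,1,0,1,0,1,0,0,0,0,1,1,0]
Step 3: insert py at [1, 7, 8, 17, 24] -> counters=[0,1,0,1,0,0,0,2,1,0,1,0,0,0,1,0,1,2,0,1,0,1,0,0,1,0,1,1,0]
Step 4: insert ue at [11, 12, 21, 23, 24] -> counters=[0,1,0,1,0,0,0,2,1,0,1,1,1,0,1,0,1,2,0,1,0,2,0,1,2,0,1,1,0]
Step 5: insert lo at [2, 4, 7, 18, 28] -> counters=[0,1,1,1,1,0,0,3,1,0,1,1,1,0,1,0,1,2,1,1,0,2,0,1,2,0,1,1,1]
Step 6: insert p at [0, 8, 12, 16, 21] -> counters=[1,1,1,1,1,0,0,3,2,0,1,1,2,0,1,0,2,2,1,1,0,3,0,1,2,0,1,1,1]
Step 7: insert bkn at [3, 7, 9, 13, 14] -> counters=[1,1,1,2,1,0,0,4,2,1,1,1,2,1,2,0,2,2,1,1,0,3,0,1,2,0,1,1,1]
Step 8: insert g at [8, 11, 17, 19, 21] -> counters=[1,1,1,2,1,0,0,4,3,1,1,2,2,1,2,0,2,3,1,2,0,4,0,1,2,0,1,1,1]
Step 9: insert j at [2, 3, 5, 8, 27] -> counters=[1,1,2,3,1,1,0,4,4,1,1,2,2,1,2,0,2,3,1,2,0,4,0,1,2,0,1,2,1]
Step 10: insert iq at [2, 6, 11, 16, 19] -> counters=[1,1,3,3,1,1,1,4,4,1,1,3,2,1,2,0,3,3,1,3,0,4,0,1,2,0,1,2,1]
Step 11: insert w at [2, 8, 10, 20, 23] -> counters=[1,1,4,3,1,1,1,4,5,1,2,3,2,1,2,0,3,3,1,3,1,4,0,2,2,0,1,2,1]
Step 12: insert g at [8, 11, 17, 19, 21] -> counters=[1,1,4,3,1,1,1,4,6,1,2,4,2,1,2,0,3,4,1,4,1,5,0,2,2,0,1,2,1]
Step 13: insert iq at [2, 6, 11, 16, 19] -> counters=[1,1,5,3,1,1,2,4,6,1,2,5,2,1,2,0,4,4,1,5,1,5,0,2,2,0,1,2,1]
Query zs: check counters[4]=1 counters[10]=2 counters[15]=0 counters[21]=5 counters[25]=0 -> no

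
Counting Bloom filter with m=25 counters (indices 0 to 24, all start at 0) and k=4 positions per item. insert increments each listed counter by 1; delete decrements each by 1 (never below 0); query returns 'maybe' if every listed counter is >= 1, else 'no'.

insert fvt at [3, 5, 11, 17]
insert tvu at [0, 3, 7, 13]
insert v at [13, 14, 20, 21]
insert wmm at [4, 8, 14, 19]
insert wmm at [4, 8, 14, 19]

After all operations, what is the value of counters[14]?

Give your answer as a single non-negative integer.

Step 1: insert fvt at [3, 5, 11, 17] -> counters=[0,0,0,1,0,1,0,0,0,0,0,1,0,0,0,0,0,1,0,0,0,0,0,0,0]
Step 2: insert tvu at [0, 3, 7, 13] -> counters=[1,0,0,2,0,1,0,1,0,0,0,1,0,1,0,0,0,1,0,0,0,0,0,0,0]
Step 3: insert v at [13, 14, 20, 21] -> counters=[1,0,0,2,0,1,0,1,0,0,0,1,0,2,1,0,0,1,0,0,1,1,0,0,0]
Step 4: insert wmm at [4, 8, 14, 19] -> counters=[1,0,0,2,1,1,0,1,1,0,0,1,0,2,2,0,0,1,0,1,1,1,0,0,0]
Step 5: insert wmm at [4, 8, 14, 19] -> counters=[1,0,0,2,2,1,0,1,2,0,0,1,0,2,3,0,0,1,0,2,1,1,0,0,0]
Final counters=[1,0,0,2,2,1,0,1,2,0,0,1,0,2,3,0,0,1,0,2,1,1,0,0,0] -> counters[14]=3

Answer: 3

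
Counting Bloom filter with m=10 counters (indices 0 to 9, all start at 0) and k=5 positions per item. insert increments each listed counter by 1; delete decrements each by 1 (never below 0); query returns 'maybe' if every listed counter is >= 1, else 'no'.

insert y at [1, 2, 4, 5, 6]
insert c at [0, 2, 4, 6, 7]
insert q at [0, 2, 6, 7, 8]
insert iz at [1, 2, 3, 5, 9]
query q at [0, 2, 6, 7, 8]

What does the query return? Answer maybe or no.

Step 1: insert y at [1, 2, 4, 5, 6] -> counters=[0,1,1,0,1,1,1,0,0,0]
Step 2: insert c at [0, 2, 4, 6, 7] -> counters=[1,1,2,0,2,1,2,1,0,0]
Step 3: insert q at [0, 2, 6, 7, 8] -> counters=[2,1,3,0,2,1,3,2,1,0]
Step 4: insert iz at [1, 2, 3, 5, 9] -> counters=[2,2,4,1,2,2,3,2,1,1]
Query q: check counters[0]=2 counters[2]=4 counters[6]=3 counters[7]=2 counters[8]=1 -> maybe

Answer: maybe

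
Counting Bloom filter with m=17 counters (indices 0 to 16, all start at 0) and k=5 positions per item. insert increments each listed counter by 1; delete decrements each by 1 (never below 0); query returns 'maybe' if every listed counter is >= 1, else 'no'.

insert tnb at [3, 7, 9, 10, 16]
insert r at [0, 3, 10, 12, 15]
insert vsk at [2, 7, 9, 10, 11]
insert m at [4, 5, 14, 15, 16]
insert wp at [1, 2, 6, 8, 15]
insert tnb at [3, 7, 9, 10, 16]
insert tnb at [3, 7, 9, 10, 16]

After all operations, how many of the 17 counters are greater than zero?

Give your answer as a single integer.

Answer: 16

Derivation:
Step 1: insert tnb at [3, 7, 9, 10, 16] -> counters=[0,0,0,1,0,0,0,1,0,1,1,0,0,0,0,0,1]
Step 2: insert r at [0, 3, 10, 12, 15] -> counters=[1,0,0,2,0,0,0,1,0,1,2,0,1,0,0,1,1]
Step 3: insert vsk at [2, 7, 9, 10, 11] -> counters=[1,0,1,2,0,0,0,2,0,2,3,1,1,0,0,1,1]
Step 4: insert m at [4, 5, 14, 15, 16] -> counters=[1,0,1,2,1,1,0,2,0,2,3,1,1,0,1,2,2]
Step 5: insert wp at [1, 2, 6, 8, 15] -> counters=[1,1,2,2,1,1,1,2,1,2,3,1,1,0,1,3,2]
Step 6: insert tnb at [3, 7, 9, 10, 16] -> counters=[1,1,2,3,1,1,1,3,1,3,4,1,1,0,1,3,3]
Step 7: insert tnb at [3, 7, 9, 10, 16] -> counters=[1,1,2,4,1,1,1,4,1,4,5,1,1,0,1,3,4]
Final counters=[1,1,2,4,1,1,1,4,1,4,5,1,1,0,1,3,4] -> 16 nonzero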